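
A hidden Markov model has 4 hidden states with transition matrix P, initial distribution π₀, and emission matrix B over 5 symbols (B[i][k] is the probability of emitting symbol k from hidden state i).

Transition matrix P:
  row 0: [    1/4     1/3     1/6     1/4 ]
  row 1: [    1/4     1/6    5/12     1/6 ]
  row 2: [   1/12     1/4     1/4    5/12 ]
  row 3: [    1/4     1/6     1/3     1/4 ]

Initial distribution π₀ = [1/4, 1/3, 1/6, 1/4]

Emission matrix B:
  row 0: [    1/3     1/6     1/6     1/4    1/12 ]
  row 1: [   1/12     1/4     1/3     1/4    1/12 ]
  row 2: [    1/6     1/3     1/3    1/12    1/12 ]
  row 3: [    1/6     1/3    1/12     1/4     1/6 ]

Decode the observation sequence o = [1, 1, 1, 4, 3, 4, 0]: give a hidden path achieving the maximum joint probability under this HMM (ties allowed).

t=0: δ = [4.167e-02, 8.333e-02, 5.556e-02, 8.333e-02]  (obs o_0=1)
t=1: δ = [3.472e-03, 3.472e-03, 1.157e-02, 7.716e-03]  ψ = [1, 0, 1, 2]  (obs o_1=1)
t=2: δ = [3.215e-04, 7.234e-04, 9.645e-04, 1.608e-03]  ψ = [3, 2, 2, 2]  (obs o_2=1)
t=3: δ = [3.349e-05, 2.233e-05, 4.465e-05, 6.698e-05]  ψ = [3, 3, 3, 2]  (obs o_3=4)
t=4: δ = [4.186e-06, 2.791e-06, 1.861e-06, 4.651e-06]  ψ = [3, 0, 3, 2]  (obs o_4=3)
t=5: δ = [9.690e-08, 1.163e-07, 1.292e-07, 1.938e-07]  ψ = [3, 0, 3, 3]  (obs o_5=4)
t=6: δ = [1.615e-08, 2.692e-09, 1.077e-08, 8.973e-09]  ψ = [3, 0, 3, 2]  (obs o_6=0)
backtrack: best end state = 0; path = [1, 2, 3, 2, 3, 3, 0]

path = [1, 2, 3, 2, 3, 3, 0]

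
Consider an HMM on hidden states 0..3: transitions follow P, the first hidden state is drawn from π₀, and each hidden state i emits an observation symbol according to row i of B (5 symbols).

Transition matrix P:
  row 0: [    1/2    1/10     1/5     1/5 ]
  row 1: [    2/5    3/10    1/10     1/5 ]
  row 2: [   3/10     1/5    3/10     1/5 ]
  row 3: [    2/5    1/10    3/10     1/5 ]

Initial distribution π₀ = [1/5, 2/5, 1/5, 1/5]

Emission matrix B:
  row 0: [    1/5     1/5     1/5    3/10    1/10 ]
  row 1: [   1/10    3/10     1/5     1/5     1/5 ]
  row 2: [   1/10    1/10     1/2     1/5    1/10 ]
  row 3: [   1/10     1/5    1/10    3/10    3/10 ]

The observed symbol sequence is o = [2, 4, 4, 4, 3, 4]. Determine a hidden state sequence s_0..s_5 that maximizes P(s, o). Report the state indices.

t=0: δ = [4.000e-02, 8.000e-02, 1.000e-01, 2.000e-02]  (obs o_0=2)
t=1: δ = [3.200e-03, 4.800e-03, 3.000e-03, 6.000e-03]  ψ = [1, 1, 2, 2]  (obs o_1=4)
t=2: δ = [2.400e-04, 2.880e-04, 1.800e-04, 3.600e-04]  ψ = [3, 1, 3, 3]  (obs o_2=4)
t=3: δ = [1.440e-05, 1.728e-05, 1.080e-05, 2.160e-05]  ψ = [3, 1, 3, 3]  (obs o_3=4)
t=4: δ = [2.592e-06, 1.037e-06, 1.296e-06, 1.296e-06]  ψ = [3, 1, 3, 3]  (obs o_4=3)
t=5: δ = [1.296e-07, 6.221e-08, 5.184e-08, 1.555e-07]  ψ = [0, 1, 0, 0]  (obs o_5=4)
backtrack: best end state = 3; path = [2, 3, 3, 3, 0, 3]

path = [2, 3, 3, 3, 0, 3]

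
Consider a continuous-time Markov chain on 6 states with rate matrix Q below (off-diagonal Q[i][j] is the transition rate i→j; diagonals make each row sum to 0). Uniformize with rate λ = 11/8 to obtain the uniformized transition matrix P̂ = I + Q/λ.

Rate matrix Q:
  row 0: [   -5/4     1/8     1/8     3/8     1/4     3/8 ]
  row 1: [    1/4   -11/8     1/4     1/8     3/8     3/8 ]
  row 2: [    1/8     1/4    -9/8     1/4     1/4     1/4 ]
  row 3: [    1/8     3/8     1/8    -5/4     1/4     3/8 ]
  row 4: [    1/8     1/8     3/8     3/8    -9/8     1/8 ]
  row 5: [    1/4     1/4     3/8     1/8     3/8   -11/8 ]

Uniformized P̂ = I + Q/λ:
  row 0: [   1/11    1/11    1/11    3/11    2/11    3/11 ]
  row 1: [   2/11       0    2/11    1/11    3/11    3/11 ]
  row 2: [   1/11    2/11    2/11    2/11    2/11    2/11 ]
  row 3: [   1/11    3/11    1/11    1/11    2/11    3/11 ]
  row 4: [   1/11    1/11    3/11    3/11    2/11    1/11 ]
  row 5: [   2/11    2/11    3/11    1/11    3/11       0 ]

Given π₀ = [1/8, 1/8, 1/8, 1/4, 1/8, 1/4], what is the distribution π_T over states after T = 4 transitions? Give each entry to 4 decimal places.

π = [0.1193, 0.1414, 0.1902, 0.1679, 0.2102, 0.1709]

t=0: π = [0.1250, 0.1250, 0.1250, 0.2500, 0.1250, 0.2500]
t=1: π = [0.1250, 0.1591, 0.1818, 0.1477, 0.2159, 0.1705]
t=2: π = [0.1209, 0.1353, 0.1921, 0.1694, 0.2118, 0.1705]
t=3: π = [0.1187, 0.1424, 0.1902, 0.1689, 0.2096, 0.1703]
t=4: π = [0.1193, 0.1414, 0.1902, 0.1679, 0.2102, 0.1709]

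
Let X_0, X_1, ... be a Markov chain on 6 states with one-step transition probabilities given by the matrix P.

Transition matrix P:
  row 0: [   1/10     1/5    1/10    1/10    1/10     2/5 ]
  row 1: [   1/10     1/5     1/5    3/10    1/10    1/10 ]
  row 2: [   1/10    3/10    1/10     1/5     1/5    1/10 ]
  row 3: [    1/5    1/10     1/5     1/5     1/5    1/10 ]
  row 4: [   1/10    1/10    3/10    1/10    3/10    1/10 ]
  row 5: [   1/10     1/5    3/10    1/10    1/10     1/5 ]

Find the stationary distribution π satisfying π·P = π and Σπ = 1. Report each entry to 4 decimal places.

π = [0.1175, 0.1854, 0.2004, 0.1746, 0.1719, 0.1503]

Balance equations π_j = Σ_i π_i·P[i][j]:
  π_0 = 1/10·π_0 + 1/10·π_1 + 1/10·π_2 + 1/5·π_3 + 1/10·π_4 + 1/10·π_5
  π_1 = 1/5·π_0 + 1/5·π_1 + 3/10·π_2 + 1/10·π_3 + 1/10·π_4 + 1/5·π_5
  π_2 = 1/10·π_0 + 1/5·π_1 + 1/10·π_2 + 1/5·π_3 + 3/10·π_4 + 3/10·π_5
  π_3 = 1/10·π_0 + 3/10·π_1 + 1/5·π_2 + 1/5·π_3 + 1/10·π_4 + 1/10·π_5
  π_4 = 1/10·π_0 + 1/10·π_1 + 1/5·π_2 + 1/5·π_3 + 3/10·π_4 + 1/10·π_5
  normalize: π_0 + π_1 + π_2 + π_3 + π_4 + π_5 = 1
Solving the linear system gives exactly π = [5299/45114, 1394/7519, 1507/7519, 3938/22557, 3877/22557, 6779/45114].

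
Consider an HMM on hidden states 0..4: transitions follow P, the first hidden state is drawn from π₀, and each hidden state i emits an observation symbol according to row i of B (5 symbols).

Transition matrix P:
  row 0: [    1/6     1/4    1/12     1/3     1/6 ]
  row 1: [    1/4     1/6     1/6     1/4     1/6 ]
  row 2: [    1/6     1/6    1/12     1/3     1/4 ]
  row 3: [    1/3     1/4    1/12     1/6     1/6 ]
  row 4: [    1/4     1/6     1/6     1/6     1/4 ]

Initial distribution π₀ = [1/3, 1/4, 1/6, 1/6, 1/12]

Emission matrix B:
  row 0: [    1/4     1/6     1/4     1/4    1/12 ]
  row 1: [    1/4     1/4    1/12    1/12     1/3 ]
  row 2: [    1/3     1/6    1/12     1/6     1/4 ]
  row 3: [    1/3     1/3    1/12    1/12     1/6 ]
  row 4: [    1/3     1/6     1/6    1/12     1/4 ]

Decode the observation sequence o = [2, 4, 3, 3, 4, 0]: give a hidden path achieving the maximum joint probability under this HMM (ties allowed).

t=0: δ = [8.333e-02, 2.083e-02, 1.389e-02, 1.389e-02, 1.389e-02]  (obs o_0=2)
t=1: δ = [1.157e-03, 6.944e-03, 1.736e-03, 4.630e-03, 3.472e-03]  ψ = [0, 0, 0, 0, 0]  (obs o_1=4)
t=2: δ = [4.340e-04, 9.645e-05, 1.929e-04, 1.447e-04, 9.645e-05]  ψ = [1, 1, 1, 1, 1]  (obs o_2=3)
t=3: δ = [1.808e-05, 9.042e-06, 6.028e-06, 1.206e-05, 6.028e-06]  ψ = [0, 0, 0, 0, 0]  (obs o_3=3)
t=4: δ = [3.349e-07, 1.507e-06, 3.768e-07, 1.005e-06, 7.535e-07]  ψ = [3, 0, 0, 0, 0]  (obs o_4=4)
t=5: δ = [9.419e-08, 6.279e-08, 8.372e-08, 1.256e-07, 8.372e-08]  ψ = [1, 1, 1, 1, 1]  (obs o_5=0)
backtrack: best end state = 3; path = [0, 1, 0, 0, 1, 3]

path = [0, 1, 0, 0, 1, 3]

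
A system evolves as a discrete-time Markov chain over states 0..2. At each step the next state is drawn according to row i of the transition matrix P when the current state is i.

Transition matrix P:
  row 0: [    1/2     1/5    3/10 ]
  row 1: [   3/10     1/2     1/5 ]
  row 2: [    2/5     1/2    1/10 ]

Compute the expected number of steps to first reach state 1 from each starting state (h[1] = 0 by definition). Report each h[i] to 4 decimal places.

h = [3.6364, 0.0000, 2.7273]

First-step conditioning: h[1] = 0; for i ≠ 1, h[i] = 1 + Σ_k P[i][k]·h[k].
  h[0] = 1 + 1/2·h[0] + 3/10·h[2]
  h[2] = 1 + 2/5·h[0] + 1/10·h[2]
Solving the 2×2 linear system over states ≠ 1 gives exactly h = [40/11, 0, 30/11] (h[1] = 0 is the target).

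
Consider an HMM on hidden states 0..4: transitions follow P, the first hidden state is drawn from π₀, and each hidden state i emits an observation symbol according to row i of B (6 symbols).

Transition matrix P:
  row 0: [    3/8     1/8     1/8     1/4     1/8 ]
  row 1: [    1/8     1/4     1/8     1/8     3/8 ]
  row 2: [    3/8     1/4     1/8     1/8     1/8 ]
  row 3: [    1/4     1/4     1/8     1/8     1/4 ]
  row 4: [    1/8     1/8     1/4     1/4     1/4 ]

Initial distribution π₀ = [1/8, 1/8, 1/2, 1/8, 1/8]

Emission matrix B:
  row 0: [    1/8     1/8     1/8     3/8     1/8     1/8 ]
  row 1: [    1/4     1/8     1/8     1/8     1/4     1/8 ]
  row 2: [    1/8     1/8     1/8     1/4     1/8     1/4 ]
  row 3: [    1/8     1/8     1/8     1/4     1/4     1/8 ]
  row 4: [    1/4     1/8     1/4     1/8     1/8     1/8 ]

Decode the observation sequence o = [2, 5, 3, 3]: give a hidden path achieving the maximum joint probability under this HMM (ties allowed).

t=0: δ = [1.562e-02, 1.562e-02, 6.250e-02, 1.562e-02, 3.125e-02]  (obs o_0=2)
t=1: δ = [2.930e-03, 1.953e-03, 1.953e-03, 9.766e-04, 9.766e-04]  ψ = [2, 2, 2, 2, 2]  (obs o_1=5)
t=2: δ = [4.120e-04, 6.104e-05, 9.155e-05, 1.831e-04, 9.155e-05]  ψ = [0, 1, 0, 0, 1]  (obs o_2=3)
t=3: δ = [5.794e-05, 6.437e-06, 1.287e-05, 2.575e-05, 6.437e-06]  ψ = [0, 0, 0, 0, 0]  (obs o_3=3)
backtrack: best end state = 0; path = [2, 0, 0, 0]

path = [2, 0, 0, 0]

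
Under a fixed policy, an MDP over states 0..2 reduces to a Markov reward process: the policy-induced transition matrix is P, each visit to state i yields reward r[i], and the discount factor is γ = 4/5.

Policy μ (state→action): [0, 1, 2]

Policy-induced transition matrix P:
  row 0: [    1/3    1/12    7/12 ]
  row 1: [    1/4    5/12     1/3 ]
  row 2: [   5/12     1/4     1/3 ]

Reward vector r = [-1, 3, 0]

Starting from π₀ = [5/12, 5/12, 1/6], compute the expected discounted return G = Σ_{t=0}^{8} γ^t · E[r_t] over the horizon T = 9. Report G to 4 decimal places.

G = 2.0688

t=0: π = [0.4167, 0.4167, 0.1667], E[r] = 0.8333, γ^t·E[r] = 0.833333, running G = 0.833333
t=1: π = [0.3125, 0.2500, 0.4375], E[r] = 0.4375, γ^t·E[r] = 0.350000, running G = 1.183333
t=2: π = [0.3490, 0.2396, 0.4115], E[r] = 0.3698, γ^t·E[r] = 0.236667, running G = 1.420000
t=3: π = [0.3477, 0.2318, 0.4206], E[r] = 0.3477, γ^t·E[r] = 0.178000, running G = 1.598000
t=4: π = [0.3491, 0.2307, 0.4202], E[r] = 0.3430, γ^t·E[r] = 0.140489, running G = 1.738489
t=5: π = [0.3491, 0.2303, 0.4206], E[r] = 0.3417, γ^t·E[r] = 0.111961, running G = 1.850450
t=6: π = [0.3492, 0.2302, 0.4206], E[r] = 0.3414, γ^t·E[r] = 0.089490, running G = 1.939940
t=7: π = [0.3492, 0.2302, 0.4206], E[r] = 0.3413, γ^t·E[r] = 0.071575, running G = 2.011515
t=8: π = [0.3492, 0.2302, 0.4206], E[r] = 0.3413, γ^t·E[r] = 0.057257, running G = 2.068772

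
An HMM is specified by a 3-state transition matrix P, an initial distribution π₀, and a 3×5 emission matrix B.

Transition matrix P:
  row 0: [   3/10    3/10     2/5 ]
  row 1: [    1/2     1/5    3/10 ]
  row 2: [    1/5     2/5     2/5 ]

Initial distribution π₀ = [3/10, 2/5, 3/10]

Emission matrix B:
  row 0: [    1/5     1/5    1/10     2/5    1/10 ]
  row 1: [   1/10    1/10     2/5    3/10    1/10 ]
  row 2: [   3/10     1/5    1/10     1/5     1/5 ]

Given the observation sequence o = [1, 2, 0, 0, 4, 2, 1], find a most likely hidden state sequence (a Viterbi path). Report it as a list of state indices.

path = [2, 1, 0, 2, 2, 1, 0]

t=0: δ = [6.000e-02, 4.000e-02, 6.000e-02]  (obs o_0=1)
t=1: δ = [2.000e-03, 9.600e-03, 2.400e-03]  ψ = [1, 2, 0]  (obs o_1=2)
t=2: δ = [9.600e-04, 1.920e-04, 8.640e-04]  ψ = [1, 1, 1]  (obs o_2=0)
t=3: δ = [5.760e-05, 3.456e-05, 1.152e-04]  ψ = [0, 2, 0]  (obs o_3=0)
t=4: δ = [2.304e-06, 4.608e-06, 9.216e-06]  ψ = [2, 2, 2]  (obs o_4=4)
t=5: δ = [2.304e-07, 1.475e-06, 3.686e-07]  ψ = [1, 2, 2]  (obs o_5=2)
t=6: δ = [1.475e-07, 2.949e-08, 8.847e-08]  ψ = [1, 1, 1]  (obs o_6=1)
backtrack: best end state = 0; path = [2, 1, 0, 2, 2, 1, 0]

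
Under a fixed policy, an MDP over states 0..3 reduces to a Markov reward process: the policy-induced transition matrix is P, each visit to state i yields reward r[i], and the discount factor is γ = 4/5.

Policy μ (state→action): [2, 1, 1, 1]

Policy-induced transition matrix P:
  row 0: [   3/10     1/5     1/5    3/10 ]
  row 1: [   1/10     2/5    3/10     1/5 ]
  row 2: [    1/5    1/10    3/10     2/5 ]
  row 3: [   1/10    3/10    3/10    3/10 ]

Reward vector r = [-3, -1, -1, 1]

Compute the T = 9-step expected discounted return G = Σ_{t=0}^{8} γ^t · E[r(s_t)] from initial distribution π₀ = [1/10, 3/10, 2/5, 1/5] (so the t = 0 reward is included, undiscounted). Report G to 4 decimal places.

G = -3.1655

t=0: π = [0.1000, 0.3000, 0.4000, 0.2000], E[r] = -0.8000, γ^t·E[r] = -0.800000, running G = -0.800000
t=1: π = [0.1600, 0.2400, 0.2900, 0.3100], E[r] = -0.7000, γ^t·E[r] = -0.560000, running G = -1.360000
t=2: π = [0.1610, 0.2500, 0.2840, 0.3050], E[r] = -0.7120, γ^t·E[r] = -0.455680, running G = -1.815680
t=3: π = [0.1606, 0.2521, 0.2839, 0.3034], E[r] = -0.7144, γ^t·E[r] = -0.365773, running G = -2.181453
t=4: π = [0.1605, 0.2524, 0.2839, 0.3032], E[r] = -0.7147, γ^t·E[r] = -0.292725, running G = -2.474178
t=5: π = [0.1605, 0.2524, 0.2839, 0.3032], E[r] = -0.7147, γ^t·E[r] = -0.234186, running G = -2.708363
t=6: π = [0.1605, 0.2524, 0.2840, 0.3032], E[r] = -0.7147, γ^t·E[r] = -0.187349, running G = -2.895712
t=7: π = [0.1605, 0.2524, 0.2840, 0.3032], E[r] = -0.7147, γ^t·E[r] = -0.149879, running G = -3.045591
t=8: π = [0.1605, 0.2524, 0.2840, 0.3032], E[r] = -0.7147, γ^t·E[r] = -0.119903, running G = -3.165494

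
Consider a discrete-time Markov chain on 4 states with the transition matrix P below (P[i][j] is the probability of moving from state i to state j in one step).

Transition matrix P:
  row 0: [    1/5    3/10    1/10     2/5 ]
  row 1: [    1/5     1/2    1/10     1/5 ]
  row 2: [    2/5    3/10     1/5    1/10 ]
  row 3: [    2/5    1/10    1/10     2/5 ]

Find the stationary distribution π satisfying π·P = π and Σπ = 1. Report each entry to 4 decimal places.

π = [0.2836, 0.2982, 0.1111, 0.3070]

Balance equations π_j = Σ_i π_i·P[i][j]:
  π_0 = 1/5·π_0 + 1/5·π_1 + 2/5·π_2 + 2/5·π_3
  π_1 = 3/10·π_0 + 1/2·π_1 + 3/10·π_2 + 1/10·π_3
  π_2 = 1/10·π_0 + 1/10·π_1 + 1/5·π_2 + 1/10·π_3
  normalize: π_0 + π_1 + π_2 + π_3 = 1
Solving the linear system gives exactly π = [97/342, 17/57, 1/9, 35/114].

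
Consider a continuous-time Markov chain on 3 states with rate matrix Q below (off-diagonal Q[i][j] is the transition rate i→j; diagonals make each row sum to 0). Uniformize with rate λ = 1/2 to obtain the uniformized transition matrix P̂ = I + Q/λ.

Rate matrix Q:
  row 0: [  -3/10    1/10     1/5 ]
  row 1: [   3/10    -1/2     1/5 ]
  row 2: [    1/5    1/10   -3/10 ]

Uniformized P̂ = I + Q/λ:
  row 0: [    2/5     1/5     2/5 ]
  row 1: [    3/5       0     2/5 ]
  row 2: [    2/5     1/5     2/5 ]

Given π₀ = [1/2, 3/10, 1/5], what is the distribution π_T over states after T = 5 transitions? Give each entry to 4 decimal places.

t=0: π = [0.5000, 0.3000, 0.2000]
t=1: π = [0.4600, 0.1400, 0.4000]
t=2: π = [0.4280, 0.1720, 0.4000]
t=3: π = [0.4344, 0.1656, 0.4000]
t=4: π = [0.4331, 0.1669, 0.4000]
t=5: π = [0.4334, 0.1666, 0.4000]

π = [0.4334, 0.1666, 0.4000]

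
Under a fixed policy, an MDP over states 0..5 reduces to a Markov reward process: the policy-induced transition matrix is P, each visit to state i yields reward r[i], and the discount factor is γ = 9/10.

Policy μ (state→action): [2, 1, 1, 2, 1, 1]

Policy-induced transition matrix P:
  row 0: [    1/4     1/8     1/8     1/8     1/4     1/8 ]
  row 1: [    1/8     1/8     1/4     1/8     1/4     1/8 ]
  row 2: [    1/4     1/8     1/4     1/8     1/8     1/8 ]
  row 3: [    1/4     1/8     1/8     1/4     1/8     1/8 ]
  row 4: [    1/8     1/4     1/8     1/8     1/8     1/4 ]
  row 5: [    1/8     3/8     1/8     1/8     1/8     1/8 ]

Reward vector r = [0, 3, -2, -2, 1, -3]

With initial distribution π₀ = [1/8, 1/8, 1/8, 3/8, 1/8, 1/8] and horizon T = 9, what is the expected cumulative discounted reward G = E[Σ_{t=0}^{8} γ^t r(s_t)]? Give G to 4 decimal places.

G = -2.6928

t=0: π = [0.1250, 0.1250, 0.1250, 0.3750, 0.1250, 0.1250], E[r] = -0.8750, γ^t·E[r] = -0.875000, running G = -0.875000
t=1: π = [0.2031, 0.1719, 0.1563, 0.1719, 0.1563, 0.1406], E[r] = -0.4063, γ^t·E[r] = -0.365625, running G = -1.240625
t=2: π = [0.1914, 0.1797, 0.1660, 0.1465, 0.1719, 0.1445], E[r] = -0.3477, γ^t·E[r] = -0.281602, running G = -1.522227
t=3: π = [0.1880, 0.1826, 0.1682, 0.1433, 0.1714, 0.1465], E[r] = -0.3433, γ^t·E[r] = -0.250238, running G = -1.772464
t=4: π = [0.1874, 0.1830, 0.1689, 0.1429, 0.1713, 0.1464], E[r] = -0.3423, γ^t·E[r] = -0.224613, running G = -1.997078
t=5: π = [0.1874, 0.1830, 0.1690, 0.1429, 0.1713, 0.1464], E[r] = -0.3426, γ^t·E[r] = -0.202287, running G = -2.199365
t=6: π = [0.1874, 0.1830, 0.1690, 0.1429, 0.1713, 0.1464], E[r] = -0.3426, γ^t·E[r] = -0.182074, running G = -2.381438
t=7: π = [0.1874, 0.1830, 0.1690, 0.1429, 0.1713, 0.1464], E[r] = -0.3426, γ^t·E[r] = -0.163867, running G = -2.545306
t=8: π = [0.1874, 0.1830, 0.1690, 0.1429, 0.1713, 0.1464], E[r] = -0.3426, γ^t·E[r] = -0.147481, running G = -2.692787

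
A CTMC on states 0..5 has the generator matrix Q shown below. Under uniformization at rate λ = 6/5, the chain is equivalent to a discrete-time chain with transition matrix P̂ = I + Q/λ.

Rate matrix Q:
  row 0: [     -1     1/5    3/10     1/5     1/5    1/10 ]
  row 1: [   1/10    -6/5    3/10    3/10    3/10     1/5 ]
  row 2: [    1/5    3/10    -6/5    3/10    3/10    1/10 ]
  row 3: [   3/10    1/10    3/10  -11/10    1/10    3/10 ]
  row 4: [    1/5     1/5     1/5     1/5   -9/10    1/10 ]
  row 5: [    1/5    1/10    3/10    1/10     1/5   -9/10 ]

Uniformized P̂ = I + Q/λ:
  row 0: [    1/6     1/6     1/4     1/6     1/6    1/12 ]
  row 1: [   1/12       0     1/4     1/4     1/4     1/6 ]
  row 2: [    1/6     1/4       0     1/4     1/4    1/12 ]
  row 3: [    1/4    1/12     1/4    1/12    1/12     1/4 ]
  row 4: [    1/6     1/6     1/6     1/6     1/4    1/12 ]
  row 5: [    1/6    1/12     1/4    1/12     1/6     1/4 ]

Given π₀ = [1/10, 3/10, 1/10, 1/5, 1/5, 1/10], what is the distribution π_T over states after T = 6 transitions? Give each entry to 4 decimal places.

π = [0.1695, 0.1338, 0.1869, 0.1672, 0.1958, 0.1468]

t=0: π = [0.1000, 0.3000, 0.1000, 0.2000, 0.2000, 0.1000]
t=1: π = [0.1583, 0.1000, 0.2083, 0.1750, 0.2000, 0.1583]
t=2: π = [0.1729, 0.1396, 0.1813, 0.1646, 0.1944, 0.1472]
t=3: π = [0.1688, 0.1325, 0.1885, 0.1674, 0.1959, 0.1469]
t=4: π = [0.1696, 0.1341, 0.1866, 0.1672, 0.1958, 0.1468]
t=5: π = [0.1694, 0.1337, 0.1870, 0.1672, 0.1958, 0.1468]
t=6: π = [0.1695, 0.1338, 0.1869, 0.1672, 0.1958, 0.1468]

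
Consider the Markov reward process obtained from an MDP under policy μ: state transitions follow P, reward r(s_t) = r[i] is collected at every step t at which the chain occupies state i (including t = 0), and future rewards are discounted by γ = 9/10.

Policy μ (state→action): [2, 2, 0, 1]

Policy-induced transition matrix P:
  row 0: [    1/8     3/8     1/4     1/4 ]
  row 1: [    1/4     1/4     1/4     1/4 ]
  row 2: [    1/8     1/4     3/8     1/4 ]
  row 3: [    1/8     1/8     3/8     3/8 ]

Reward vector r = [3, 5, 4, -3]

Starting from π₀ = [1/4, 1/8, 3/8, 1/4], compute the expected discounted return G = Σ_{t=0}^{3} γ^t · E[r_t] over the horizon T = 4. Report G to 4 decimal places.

G = 7.2530

t=0: π = [0.2500, 0.1250, 0.3750, 0.2500], E[r] = 2.1250, γ^t·E[r] = 2.125000, running G = 2.125000
t=1: π = [0.1406, 0.2500, 0.3281, 0.2813], E[r] = 2.1406, γ^t·E[r] = 1.926563, running G = 4.051563
t=2: π = [0.1563, 0.2324, 0.3262, 0.2852], E[r] = 2.0801, γ^t·E[r] = 1.684863, running G = 5.736426
t=3: π = [0.1541, 0.2339, 0.3264, 0.2856], E[r] = 2.0803, γ^t·E[r] = 1.516555, running G = 7.252981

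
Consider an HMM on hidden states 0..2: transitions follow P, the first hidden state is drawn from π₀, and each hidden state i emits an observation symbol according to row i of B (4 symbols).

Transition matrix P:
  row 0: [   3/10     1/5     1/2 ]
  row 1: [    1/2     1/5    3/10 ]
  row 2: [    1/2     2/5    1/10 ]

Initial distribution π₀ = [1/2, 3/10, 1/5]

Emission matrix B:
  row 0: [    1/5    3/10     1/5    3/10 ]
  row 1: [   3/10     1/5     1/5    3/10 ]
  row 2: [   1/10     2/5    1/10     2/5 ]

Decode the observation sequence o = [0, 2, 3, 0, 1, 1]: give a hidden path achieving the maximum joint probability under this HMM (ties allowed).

path = [1, 0, 2, 1, 0, 2]

t=0: δ = [1.000e-01, 9.000e-02, 2.000e-02]  (obs o_0=0)
t=1: δ = [9.000e-03, 4.000e-03, 5.000e-03]  ψ = [1, 0, 0]  (obs o_1=2)
t=2: δ = [8.100e-04, 6.000e-04, 1.800e-03]  ψ = [0, 2, 0]  (obs o_2=3)
t=3: δ = [1.800e-04, 2.160e-04, 4.050e-05]  ψ = [2, 2, 0]  (obs o_3=0)
t=4: δ = [3.240e-05, 8.640e-06, 3.600e-05]  ψ = [1, 1, 0]  (obs o_4=1)
t=5: δ = [5.400e-06, 2.880e-06, 6.480e-06]  ψ = [2, 2, 0]  (obs o_5=1)
backtrack: best end state = 2; path = [1, 0, 2, 1, 0, 2]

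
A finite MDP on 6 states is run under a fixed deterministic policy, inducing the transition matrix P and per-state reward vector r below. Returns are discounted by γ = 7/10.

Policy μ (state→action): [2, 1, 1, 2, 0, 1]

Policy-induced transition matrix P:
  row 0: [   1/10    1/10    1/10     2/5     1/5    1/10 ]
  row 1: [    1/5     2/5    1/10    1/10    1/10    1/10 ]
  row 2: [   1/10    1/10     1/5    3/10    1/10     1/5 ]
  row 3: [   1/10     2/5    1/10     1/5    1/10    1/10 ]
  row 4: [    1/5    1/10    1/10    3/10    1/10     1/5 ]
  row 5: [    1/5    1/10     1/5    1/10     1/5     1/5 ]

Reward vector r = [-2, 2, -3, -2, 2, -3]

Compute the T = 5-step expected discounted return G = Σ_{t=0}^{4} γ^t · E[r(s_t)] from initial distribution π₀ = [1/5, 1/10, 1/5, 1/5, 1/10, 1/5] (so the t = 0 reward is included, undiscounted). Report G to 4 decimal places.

G = -3.1619

t=0: π = [0.2000, 0.1000, 0.2000, 0.2000, 0.1000, 0.2000], E[r] = -1.6000, γ^t·E[r] = -1.600000, running G = -1.600000
t=1: π = [0.1400, 0.1900, 0.1400, 0.2400, 0.1400, 0.1500], E[r] = -0.9700, γ^t·E[r] = -0.679000, running G = -2.279000
t=2: π = [0.1480, 0.2290, 0.1290, 0.2220, 0.1290, 0.1430], E[r] = -0.8400, γ^t·E[r] = -0.411600, running G = -2.690600
t=3: π = [0.1501, 0.2353, 0.1272, 0.2182, 0.1291, 0.1401], E[r] = -0.8097, γ^t·E[r] = -0.277727, running G = -2.968327
t=4: π = [0.1505, 0.2361, 0.1267, 0.2181, 0.1290, 0.1396], E[r] = -0.8061, γ^t·E[r] = -0.193542, running G = -3.161869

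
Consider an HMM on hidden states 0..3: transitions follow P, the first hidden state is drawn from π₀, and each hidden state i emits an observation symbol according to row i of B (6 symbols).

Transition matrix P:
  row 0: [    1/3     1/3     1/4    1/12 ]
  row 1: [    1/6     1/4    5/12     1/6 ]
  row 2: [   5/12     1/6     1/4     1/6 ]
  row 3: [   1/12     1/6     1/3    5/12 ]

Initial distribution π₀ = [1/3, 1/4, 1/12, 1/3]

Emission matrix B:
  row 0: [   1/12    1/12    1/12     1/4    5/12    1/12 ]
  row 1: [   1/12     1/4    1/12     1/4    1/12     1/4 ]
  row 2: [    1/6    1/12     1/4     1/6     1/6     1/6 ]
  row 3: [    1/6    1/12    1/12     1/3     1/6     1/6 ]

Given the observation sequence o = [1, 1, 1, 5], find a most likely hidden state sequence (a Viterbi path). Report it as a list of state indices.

path = [1, 1, 1, 2]

t=0: δ = [2.778e-02, 6.250e-02, 6.944e-03, 2.778e-02]  (obs o_0=1)
t=1: δ = [8.681e-04, 3.906e-03, 2.170e-03, 9.645e-04]  ψ = [1, 1, 1, 3]  (obs o_1=1)
t=2: δ = [7.535e-05, 2.441e-04, 1.356e-04, 5.425e-05]  ψ = [2, 1, 1, 1]  (obs o_2=1)
t=3: δ = [4.710e-06, 1.526e-05, 1.695e-05, 6.782e-06]  ψ = [2, 1, 1, 1]  (obs o_3=5)
backtrack: best end state = 2; path = [1, 1, 1, 2]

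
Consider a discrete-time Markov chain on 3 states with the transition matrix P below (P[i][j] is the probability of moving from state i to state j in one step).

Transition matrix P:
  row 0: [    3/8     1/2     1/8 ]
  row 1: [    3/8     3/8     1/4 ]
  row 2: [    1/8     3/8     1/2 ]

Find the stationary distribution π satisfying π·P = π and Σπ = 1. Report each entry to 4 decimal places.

Balance equations π_j = Σ_i π_i·P[i][j]:
  π_0 = 3/8·π_0 + 3/8·π_1 + 1/8·π_2
  π_1 = 1/2·π_0 + 3/8·π_1 + 3/8·π_2
  normalize: π_0 + π_1 + π_2 = 1
Solving the linear system gives exactly π = [7/23, 19/46, 13/46].

π = [0.3043, 0.4130, 0.2826]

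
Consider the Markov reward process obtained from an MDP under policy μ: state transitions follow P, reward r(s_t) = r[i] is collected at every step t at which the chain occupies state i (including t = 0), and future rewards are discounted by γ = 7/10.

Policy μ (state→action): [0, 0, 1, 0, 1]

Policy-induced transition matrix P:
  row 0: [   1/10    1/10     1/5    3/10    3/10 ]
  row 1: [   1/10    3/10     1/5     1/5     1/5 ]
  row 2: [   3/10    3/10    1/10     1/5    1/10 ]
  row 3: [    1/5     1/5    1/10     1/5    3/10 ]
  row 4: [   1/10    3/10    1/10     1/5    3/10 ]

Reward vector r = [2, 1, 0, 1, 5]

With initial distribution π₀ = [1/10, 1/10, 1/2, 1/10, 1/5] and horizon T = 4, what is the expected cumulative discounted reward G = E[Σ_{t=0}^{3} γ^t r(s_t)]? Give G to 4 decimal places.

t=0: π = [0.1000, 0.1000, 0.5000, 0.1000, 0.2000], E[r] = 1.4000, γ^t·E[r] = 1.400000, running G = 1.400000
t=1: π = [0.2100, 0.2700, 0.1200, 0.2100, 0.1900], E[r] = 1.8500, γ^t·E[r] = 1.295000, running G = 2.695000
t=2: π = [0.1450, 0.2370, 0.1480, 0.2210, 0.2490], E[r] = 1.9930, γ^t·E[r] = 0.976570, running G = 3.671570
t=3: π = [0.1517, 0.2489, 0.1382, 0.2145, 0.2467], E[r] = 2.0003, γ^t·E[r] = 0.686103, running G = 4.357673

G = 4.3577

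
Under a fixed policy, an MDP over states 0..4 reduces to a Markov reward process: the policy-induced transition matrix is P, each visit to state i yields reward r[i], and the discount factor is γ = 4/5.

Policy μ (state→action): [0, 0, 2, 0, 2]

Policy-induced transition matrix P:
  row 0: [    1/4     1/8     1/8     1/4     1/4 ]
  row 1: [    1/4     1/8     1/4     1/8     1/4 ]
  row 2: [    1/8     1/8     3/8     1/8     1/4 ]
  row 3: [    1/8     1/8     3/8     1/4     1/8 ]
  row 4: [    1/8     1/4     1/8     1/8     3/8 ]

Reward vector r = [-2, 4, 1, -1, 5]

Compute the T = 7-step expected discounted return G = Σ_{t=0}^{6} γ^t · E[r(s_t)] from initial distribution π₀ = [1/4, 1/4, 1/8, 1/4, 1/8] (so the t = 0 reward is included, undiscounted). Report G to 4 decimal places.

G = 5.7421

t=0: π = [0.2500, 0.2500, 0.1250, 0.2500, 0.1250], E[r] = 1.0000, γ^t·E[r] = 1.000000, running G = 1.000000
t=1: π = [0.1875, 0.1406, 0.2500, 0.1875, 0.2344], E[r] = 1.4219, γ^t·E[r] = 1.137500, running G = 2.137500
t=2: π = [0.1660, 0.1543, 0.2520, 0.1719, 0.2559], E[r] = 1.6445, γ^t·E[r] = 1.052500, running G = 3.190000
t=3: π = [0.1650, 0.1570, 0.2502, 0.1672, 0.2605], E[r] = 1.6833, γ^t·E[r] = 0.861875, running G = 4.051875
t=4: π = [0.1653, 0.1576, 0.2490, 0.1665, 0.2617], E[r] = 1.6905, γ^t·E[r] = 0.692425, running G = 4.744300
t=5: π = [0.1654, 0.1577, 0.2486, 0.1665, 0.2619], E[r] = 1.6917, γ^t·E[r] = 0.554330, running G = 5.298630
t=6: π = [0.1654, 0.1577, 0.2485, 0.1665, 0.2619], E[r] = 1.6918, γ^t·E[r] = 0.443499, running G = 5.742129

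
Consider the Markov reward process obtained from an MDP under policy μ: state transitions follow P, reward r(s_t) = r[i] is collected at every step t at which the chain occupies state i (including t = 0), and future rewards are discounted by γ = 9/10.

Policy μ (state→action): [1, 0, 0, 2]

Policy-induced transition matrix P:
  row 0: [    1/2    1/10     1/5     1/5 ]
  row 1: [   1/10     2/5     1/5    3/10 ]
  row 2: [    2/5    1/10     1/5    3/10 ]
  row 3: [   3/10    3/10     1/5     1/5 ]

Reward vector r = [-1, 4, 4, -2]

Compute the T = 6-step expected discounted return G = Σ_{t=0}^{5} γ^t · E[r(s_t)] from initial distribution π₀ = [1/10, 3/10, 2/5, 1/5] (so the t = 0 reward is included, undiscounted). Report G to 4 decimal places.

t=0: π = [0.1000, 0.3000, 0.4000, 0.2000], E[r] = 2.3000, γ^t·E[r] = 2.300000, running G = 2.300000
t=1: π = [0.3000, 0.2300, 0.2000, 0.2700], E[r] = 0.8800, γ^t·E[r] = 0.792000, running G = 3.092000
t=2: π = [0.3340, 0.2230, 0.2000, 0.2430], E[r] = 0.8720, γ^t·E[r] = 0.706320, running G = 3.798320
t=3: π = [0.3422, 0.2155, 0.2000, 0.2423], E[r] = 0.8352, γ^t·E[r] = 0.608861, running G = 4.407181
t=4: π = [0.3453, 0.2131, 0.2000, 0.2416], E[r] = 0.8240, γ^t·E[r] = 0.540626, running G = 4.947807
t=5: π = [0.3464, 0.2122, 0.2000, 0.2413], E[r] = 0.8199, γ^t·E[r] = 0.484145, running G = 5.431952

G = 5.4320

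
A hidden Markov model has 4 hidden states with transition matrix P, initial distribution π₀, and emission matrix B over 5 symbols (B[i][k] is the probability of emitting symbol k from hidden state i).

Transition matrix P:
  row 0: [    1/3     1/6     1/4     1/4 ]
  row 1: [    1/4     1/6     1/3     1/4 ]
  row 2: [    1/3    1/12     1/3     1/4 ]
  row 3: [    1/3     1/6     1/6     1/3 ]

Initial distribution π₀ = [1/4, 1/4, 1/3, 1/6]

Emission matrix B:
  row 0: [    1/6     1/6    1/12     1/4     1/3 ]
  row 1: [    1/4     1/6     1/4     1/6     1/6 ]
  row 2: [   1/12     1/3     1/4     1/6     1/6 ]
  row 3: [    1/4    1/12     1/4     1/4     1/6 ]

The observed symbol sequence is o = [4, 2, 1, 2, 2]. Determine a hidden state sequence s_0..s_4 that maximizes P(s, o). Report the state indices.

t=0: δ = [8.333e-02, 4.167e-02, 5.556e-02, 2.778e-02]  (obs o_0=4)
t=1: δ = [2.315e-03, 3.472e-03, 5.208e-03, 5.208e-03]  ψ = [0, 0, 0, 0]  (obs o_1=2)
t=2: δ = [2.894e-04, 1.447e-04, 5.787e-04, 1.447e-04]  ψ = [2, 3, 2, 3]  (obs o_2=1)
t=3: δ = [1.608e-05, 1.206e-05, 4.823e-05, 3.617e-05]  ψ = [2, 0, 2, 2]  (obs o_3=2)
t=4: δ = [1.340e-06, 1.507e-06, 4.019e-06, 3.014e-06]  ψ = [2, 3, 2, 2]  (obs o_4=2)
backtrack: best end state = 2; path = [0, 2, 2, 2, 2]

path = [0, 2, 2, 2, 2]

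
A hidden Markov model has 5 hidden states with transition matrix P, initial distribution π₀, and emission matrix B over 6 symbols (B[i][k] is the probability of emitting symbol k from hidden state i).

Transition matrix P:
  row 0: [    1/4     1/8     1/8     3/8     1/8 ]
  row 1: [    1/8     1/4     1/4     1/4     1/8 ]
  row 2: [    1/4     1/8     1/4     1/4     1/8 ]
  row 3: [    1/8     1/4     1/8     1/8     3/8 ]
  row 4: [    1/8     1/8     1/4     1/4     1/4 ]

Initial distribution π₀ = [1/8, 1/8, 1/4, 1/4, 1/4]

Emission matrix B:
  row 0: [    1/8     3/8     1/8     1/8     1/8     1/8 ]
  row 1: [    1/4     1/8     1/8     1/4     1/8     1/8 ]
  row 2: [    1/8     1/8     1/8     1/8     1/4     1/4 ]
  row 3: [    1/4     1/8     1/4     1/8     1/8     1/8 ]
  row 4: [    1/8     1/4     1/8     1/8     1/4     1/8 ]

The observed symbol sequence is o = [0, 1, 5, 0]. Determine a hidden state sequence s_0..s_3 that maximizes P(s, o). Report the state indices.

t=0: δ = [1.562e-02, 3.125e-02, 3.125e-02, 6.250e-02, 3.125e-02]  (obs o_0=0)
t=1: δ = [2.930e-03, 1.953e-03, 9.766e-04, 9.766e-04, 5.859e-03]  ψ = [2, 3, 1, 1, 3]  (obs o_1=1)
t=2: δ = [9.155e-05, 9.155e-05, 3.662e-04, 1.831e-04, 1.831e-04]  ψ = [0, 4, 4, 4, 4]  (obs o_2=5)
t=3: δ = [1.144e-05, 1.144e-05, 1.144e-05, 2.289e-05, 8.583e-06]  ψ = [2, 2, 2, 2, 3]  (obs o_3=0)
backtrack: best end state = 3; path = [3, 4, 2, 3]

path = [3, 4, 2, 3]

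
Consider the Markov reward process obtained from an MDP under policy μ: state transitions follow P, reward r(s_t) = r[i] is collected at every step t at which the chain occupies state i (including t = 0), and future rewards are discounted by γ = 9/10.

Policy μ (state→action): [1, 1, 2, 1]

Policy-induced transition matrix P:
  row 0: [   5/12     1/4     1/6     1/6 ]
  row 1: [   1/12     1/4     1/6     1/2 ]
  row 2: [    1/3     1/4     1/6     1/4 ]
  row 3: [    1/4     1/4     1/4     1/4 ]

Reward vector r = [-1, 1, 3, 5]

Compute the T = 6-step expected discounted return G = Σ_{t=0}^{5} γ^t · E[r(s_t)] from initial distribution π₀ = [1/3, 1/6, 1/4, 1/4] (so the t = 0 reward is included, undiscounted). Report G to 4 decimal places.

G = 9.0435

t=0: π = [0.3333, 0.1667, 0.2500, 0.2500], E[r] = 1.8333, γ^t·E[r] = 1.833333, running G = 1.833333
t=1: π = [0.2986, 0.2500, 0.1875, 0.2639], E[r] = 1.8333, γ^t·E[r] = 1.650000, running G = 3.483333
t=2: π = [0.2737, 0.2500, 0.1887, 0.2876], E[r] = 1.9803, γ^t·E[r] = 1.604063, running G = 5.087396
t=3: π = [0.2697, 0.2500, 0.1906, 0.2897], E[r] = 2.0007, γ^t·E[r] = 1.458492, running G = 6.545888
t=4: π = [0.2692, 0.2500, 0.1908, 0.2900], E[r] = 2.0034, γ^t·E[r] = 1.314425, running G = 7.860313
t=5: π = [0.2691, 0.2500, 0.1908, 0.2901], E[r] = 2.0038, γ^t·E[r] = 1.183200, running G = 9.043513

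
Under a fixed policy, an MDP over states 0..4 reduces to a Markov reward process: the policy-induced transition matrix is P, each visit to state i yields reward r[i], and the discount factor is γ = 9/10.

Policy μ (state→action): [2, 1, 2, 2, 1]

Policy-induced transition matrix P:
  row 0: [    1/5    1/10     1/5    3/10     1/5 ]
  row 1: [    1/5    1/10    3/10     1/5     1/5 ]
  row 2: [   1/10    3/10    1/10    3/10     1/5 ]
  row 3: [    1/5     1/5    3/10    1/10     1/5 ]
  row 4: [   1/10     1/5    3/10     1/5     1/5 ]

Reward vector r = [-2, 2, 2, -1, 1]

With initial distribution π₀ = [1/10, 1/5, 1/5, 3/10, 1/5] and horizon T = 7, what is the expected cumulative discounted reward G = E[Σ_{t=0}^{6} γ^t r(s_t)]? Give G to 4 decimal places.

G = 2.7323

t=0: π = [0.1000, 0.2000, 0.2000, 0.3000, 0.2000], E[r] = 0.5000, γ^t·E[r] = 0.500000, running G = 0.500000
t=1: π = [0.1600, 0.1900, 0.2500, 0.2000, 0.2000], E[r] = 0.5600, γ^t·E[r] = 0.504000, running G = 1.004000
t=2: π = [0.1550, 0.1900, 0.2340, 0.2210, 0.2000], E[r] = 0.5170, γ^t·E[r] = 0.418770, running G = 1.422770
t=3: π = [0.1566, 0.1889, 0.2377, 0.2168, 0.2000], E[r] = 0.5232, γ^t·E[r] = 0.381413, running G = 1.804183
t=4: π = [0.1562, 0.1892, 0.2368, 0.2178, 0.2000], E[r] = 0.5218, γ^t·E[r] = 0.342373, running G = 2.146555
t=5: π = [0.1563, 0.1891, 0.2370, 0.2175, 0.2000], E[r] = 0.5221, γ^t·E[r] = 0.308316, running G = 2.454872
t=6: π = [0.1563, 0.1892, 0.2370, 0.2176, 0.2000], E[r] = 0.5221, γ^t·E[r] = 0.277446, running G = 2.732318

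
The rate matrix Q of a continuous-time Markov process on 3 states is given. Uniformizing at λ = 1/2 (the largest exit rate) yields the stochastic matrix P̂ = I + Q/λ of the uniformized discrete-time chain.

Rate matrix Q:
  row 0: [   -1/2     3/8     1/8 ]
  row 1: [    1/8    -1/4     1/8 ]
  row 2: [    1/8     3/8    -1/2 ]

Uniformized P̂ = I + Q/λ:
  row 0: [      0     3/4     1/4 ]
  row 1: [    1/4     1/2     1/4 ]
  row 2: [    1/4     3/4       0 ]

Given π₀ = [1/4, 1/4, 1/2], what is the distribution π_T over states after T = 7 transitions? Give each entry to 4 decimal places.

π = [0.2000, 0.6000, 0.2000]

t=0: π = [0.2500, 0.2500, 0.5000]
t=1: π = [0.1875, 0.6875, 0.1250]
t=2: π = [0.2031, 0.5781, 0.2188]
t=3: π = [0.1992, 0.6055, 0.1953]
t=4: π = [0.2002, 0.5986, 0.2012]
t=5: π = [0.2000, 0.6003, 0.1997]
t=6: π = [0.2000, 0.5999, 0.2001]
t=7: π = [0.2000, 0.6000, 0.2000]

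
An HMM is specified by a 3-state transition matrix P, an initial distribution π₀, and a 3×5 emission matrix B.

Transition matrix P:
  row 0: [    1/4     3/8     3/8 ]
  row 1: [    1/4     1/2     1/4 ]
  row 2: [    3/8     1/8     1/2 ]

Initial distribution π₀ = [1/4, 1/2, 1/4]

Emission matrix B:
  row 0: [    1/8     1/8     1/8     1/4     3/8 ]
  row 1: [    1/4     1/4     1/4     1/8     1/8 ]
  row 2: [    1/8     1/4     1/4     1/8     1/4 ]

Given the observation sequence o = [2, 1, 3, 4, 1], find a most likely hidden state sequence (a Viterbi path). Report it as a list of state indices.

path = [1, 1, 0, 2, 2]

t=0: δ = [3.125e-02, 1.250e-01, 6.250e-02]  (obs o_0=2)
t=1: δ = [3.906e-03, 1.562e-02, 7.812e-03]  ψ = [1, 1, 1]  (obs o_1=1)
t=2: δ = [9.766e-04, 9.766e-04, 4.883e-04]  ψ = [1, 1, 1]  (obs o_2=3)
t=3: δ = [9.155e-05, 6.104e-05, 9.155e-05]  ψ = [0, 1, 0]  (obs o_3=4)
t=4: δ = [4.292e-06, 8.583e-06, 1.144e-05]  ψ = [2, 0, 2]  (obs o_4=1)
backtrack: best end state = 2; path = [1, 1, 0, 2, 2]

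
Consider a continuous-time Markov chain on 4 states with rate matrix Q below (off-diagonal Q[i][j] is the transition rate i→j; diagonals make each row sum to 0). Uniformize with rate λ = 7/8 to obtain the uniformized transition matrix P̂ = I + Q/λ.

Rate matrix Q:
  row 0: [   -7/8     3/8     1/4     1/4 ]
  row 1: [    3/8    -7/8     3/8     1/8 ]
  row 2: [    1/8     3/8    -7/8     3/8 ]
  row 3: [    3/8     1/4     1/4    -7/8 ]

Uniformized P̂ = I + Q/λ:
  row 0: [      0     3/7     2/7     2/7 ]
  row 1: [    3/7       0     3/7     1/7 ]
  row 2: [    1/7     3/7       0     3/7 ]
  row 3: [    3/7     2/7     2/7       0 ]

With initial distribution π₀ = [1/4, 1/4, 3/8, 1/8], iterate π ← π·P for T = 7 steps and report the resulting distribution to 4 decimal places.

π = [0.2480, 0.2791, 0.2525, 0.2203]

t=0: π = [0.2500, 0.2500, 0.3750, 0.1250]
t=1: π = [0.2143, 0.3036, 0.2143, 0.2679]
t=2: π = [0.2755, 0.2602, 0.2679, 0.1964]
t=3: π = [0.2340, 0.2890, 0.2464, 0.2307]
t=4: π = [0.2579, 0.2718, 0.2566, 0.2137]
t=5: π = [0.2447, 0.2816, 0.2512, 0.2225]
t=6: π = [0.2519, 0.2761, 0.2542, 0.2178]
t=7: π = [0.2480, 0.2791, 0.2525, 0.2203]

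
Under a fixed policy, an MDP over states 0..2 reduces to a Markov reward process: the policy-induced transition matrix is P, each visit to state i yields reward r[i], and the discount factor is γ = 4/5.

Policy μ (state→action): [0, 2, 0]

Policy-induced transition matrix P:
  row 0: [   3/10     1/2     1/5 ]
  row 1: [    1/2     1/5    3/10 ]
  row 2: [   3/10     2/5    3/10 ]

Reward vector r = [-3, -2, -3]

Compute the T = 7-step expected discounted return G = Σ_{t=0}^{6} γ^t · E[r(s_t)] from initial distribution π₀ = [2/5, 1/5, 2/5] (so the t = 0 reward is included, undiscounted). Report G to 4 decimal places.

G = -10.5558

t=0: π = [0.4000, 0.2000, 0.4000], E[r] = -2.8000, γ^t·E[r] = -2.800000, running G = -2.800000
t=1: π = [0.3400, 0.4000, 0.2600], E[r] = -2.6000, γ^t·E[r] = -2.080000, running G = -4.880000
t=2: π = [0.3800, 0.3540, 0.2660], E[r] = -2.6460, γ^t·E[r] = -1.693440, running G = -6.573440
t=3: π = [0.3708, 0.3672, 0.2620], E[r] = -2.6328, γ^t·E[r] = -1.347994, running G = -7.921434
t=4: π = [0.3734, 0.3636, 0.2629], E[r] = -2.6364, γ^t·E[r] = -1.079853, running G = -9.001287
t=5: π = [0.3727, 0.3646, 0.2627], E[r] = -2.6354, γ^t·E[r] = -0.863563, running G = -9.864849
t=6: π = [0.3729, 0.3643, 0.2627], E[r] = -2.6357, γ^t·E[r] = -0.690920, running G = -10.555769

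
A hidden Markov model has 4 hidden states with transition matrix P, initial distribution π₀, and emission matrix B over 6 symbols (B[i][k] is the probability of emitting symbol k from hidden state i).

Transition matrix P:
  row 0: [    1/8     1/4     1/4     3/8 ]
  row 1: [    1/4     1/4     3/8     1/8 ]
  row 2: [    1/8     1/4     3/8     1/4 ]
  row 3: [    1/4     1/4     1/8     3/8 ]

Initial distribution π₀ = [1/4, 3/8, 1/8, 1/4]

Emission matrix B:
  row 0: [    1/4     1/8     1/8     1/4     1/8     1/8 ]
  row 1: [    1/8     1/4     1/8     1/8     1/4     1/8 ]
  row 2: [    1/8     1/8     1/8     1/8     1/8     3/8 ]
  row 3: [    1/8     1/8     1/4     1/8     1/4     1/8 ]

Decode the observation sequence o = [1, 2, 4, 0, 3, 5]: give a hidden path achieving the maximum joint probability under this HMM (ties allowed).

t=0: δ = [3.125e-02, 9.375e-02, 1.562e-02, 3.125e-02]  (obs o_0=1)
t=1: δ = [2.930e-03, 2.930e-03, 4.395e-03, 2.930e-03]  ψ = [1, 1, 1, 0]  (obs o_1=2)
t=2: δ = [9.155e-05, 2.747e-04, 2.060e-04, 2.747e-04]  ψ = [1, 2, 2, 0]  (obs o_2=4)
t=3: δ = [1.717e-05, 8.583e-06, 1.287e-05, 1.287e-05]  ψ = [1, 1, 1, 3]  (obs o_3=0)
t=4: δ = [8.047e-07, 5.364e-07, 6.035e-07, 8.047e-07]  ψ = [3, 0, 2, 0]  (obs o_4=3)
t=5: δ = [2.515e-08, 2.515e-08, 8.487e-08, 3.772e-08]  ψ = [3, 0, 2, 0]  (obs o_5=5)
backtrack: best end state = 2; path = [1, 2, 1, 2, 2, 2]

path = [1, 2, 1, 2, 2, 2]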